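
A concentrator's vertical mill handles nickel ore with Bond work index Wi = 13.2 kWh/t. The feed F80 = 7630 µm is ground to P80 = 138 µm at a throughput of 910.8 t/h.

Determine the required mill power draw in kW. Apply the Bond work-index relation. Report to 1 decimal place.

P = 8857.9 kW

W = 10 Wi (P80^-0.5 − F80^-0.5)
W = 10·13.2·(1/√138 − 1/√7630) = 10·13.2·(0.073677) = 9.7254 kWh/t
Mill draw = 9.7254 × 910.8 = 8857.9 kW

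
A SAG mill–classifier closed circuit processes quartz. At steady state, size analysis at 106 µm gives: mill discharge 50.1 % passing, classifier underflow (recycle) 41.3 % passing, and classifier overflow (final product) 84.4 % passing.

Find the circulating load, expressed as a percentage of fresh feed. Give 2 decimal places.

Balance %-passing 106 µm (r = R/F):
r = (o − d)/(d − u)
r = (84.4 − 50.1)/(50.1 − 41.3) = 34.3/8.8 = 3.8977
CL = 100·r = 389.77 %

CL = 389.77 %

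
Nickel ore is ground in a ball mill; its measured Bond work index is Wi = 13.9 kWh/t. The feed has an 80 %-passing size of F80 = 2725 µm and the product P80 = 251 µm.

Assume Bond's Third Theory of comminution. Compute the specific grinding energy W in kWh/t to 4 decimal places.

W = 6.1108 kWh/t

W = 10 Wi (1/√P80 − 1/√F80)  [Bond]
1/√251 = 0.063119;  1/√2725 = 0.019157
W = 10·13.9·(0.063119 − 0.019157) = 6.1108 kWh/t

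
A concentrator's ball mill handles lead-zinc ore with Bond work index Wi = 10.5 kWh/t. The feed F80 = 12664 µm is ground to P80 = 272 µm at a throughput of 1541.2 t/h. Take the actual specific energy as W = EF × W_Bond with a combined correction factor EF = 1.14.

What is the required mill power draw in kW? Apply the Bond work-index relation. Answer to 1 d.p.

P = 9546.5 kW

Bond: W = 10·Wi·(1/√P80 − 1/√F80)
W = 10·10.5·(1/√272 − 1/√12664) = 10·10.5·(0.051748) = 5.4335 kWh/t
With EF = 1.14: W = 5.4335·1.14 = 6.1942 kWh/t
Mill draw = 6.1942 × 1541.2 = 9546.5 kW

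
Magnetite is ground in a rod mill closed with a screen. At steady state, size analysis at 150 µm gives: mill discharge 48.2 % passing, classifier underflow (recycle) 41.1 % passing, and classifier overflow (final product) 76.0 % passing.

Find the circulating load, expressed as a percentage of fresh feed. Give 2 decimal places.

CL = 391.55 %

Balance %-passing 150 µm (r = R/F):
Fd + Rd = Ru + Fo ⇒ R/F = (o−d)/(d−u)
r = (76.0 − 48.2)/(48.2 − 41.1) = 27.8/7.1 = 3.9155
CL = 100·r = 391.55 %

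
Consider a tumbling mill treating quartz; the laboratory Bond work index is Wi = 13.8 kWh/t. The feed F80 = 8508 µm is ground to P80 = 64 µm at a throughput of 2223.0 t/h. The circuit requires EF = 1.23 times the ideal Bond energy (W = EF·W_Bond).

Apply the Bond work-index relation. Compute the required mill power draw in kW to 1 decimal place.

P = 43075.7 kW

W = 10 Wi (1/√P80 − 1/√F80)  [Bond]
W = 10·13.8·(1/√64 − 1/√8508) = 10·13.8·(0.114159) = 15.7539 kWh/t
With EF = 1.23: W = 15.7539·1.23 = 19.3773 kWh/t
P = W·T = 19.3773·2223.0 = 43075.7 kW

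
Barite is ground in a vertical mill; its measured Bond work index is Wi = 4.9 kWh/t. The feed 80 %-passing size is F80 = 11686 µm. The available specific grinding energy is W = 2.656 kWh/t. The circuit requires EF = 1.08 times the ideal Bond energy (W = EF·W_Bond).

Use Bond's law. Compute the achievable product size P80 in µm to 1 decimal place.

P80 = 283.0 µm

W_Bond = 10·Wi·(1/√P₈₀ − 1/√F₈₀)
W_Bond = W / EF = 2.656 / 1.08 = 2.4593 kWh/t
P80^-0.5 = F80^-0.5 + W_Bond/(10 Wi)
  = 2.4593/(10·4.9) + 1/√11686 = 0.050189 + 0.009251 = 0.059440
P80 = (1/0.059440)² = 16.8238² = 283.04 µm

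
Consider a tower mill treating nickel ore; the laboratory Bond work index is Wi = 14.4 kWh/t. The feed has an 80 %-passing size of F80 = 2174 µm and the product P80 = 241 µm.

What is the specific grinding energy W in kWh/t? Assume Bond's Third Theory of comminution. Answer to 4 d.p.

Bond:  W = 10 Wi (1/√P − 1/√F)
1/√241 = 0.064416;  1/√2174 = 0.021447
W = 10·14.4·(0.064416 − 0.021447) = 6.1875 kWh/t

W = 6.1875 kWh/t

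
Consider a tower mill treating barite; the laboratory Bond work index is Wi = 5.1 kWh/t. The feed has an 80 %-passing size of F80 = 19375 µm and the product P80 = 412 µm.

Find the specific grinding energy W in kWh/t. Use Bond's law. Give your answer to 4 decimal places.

W = 2.1462 kWh/t

W_Bond = 10·Wi·(1/√P₈₀ − 1/√F₈₀)
1/√412 = 0.049266;  1/√19375 = 0.007184
W = 10·5.1·(0.049266 − 0.007184) = 2.1462 kWh/t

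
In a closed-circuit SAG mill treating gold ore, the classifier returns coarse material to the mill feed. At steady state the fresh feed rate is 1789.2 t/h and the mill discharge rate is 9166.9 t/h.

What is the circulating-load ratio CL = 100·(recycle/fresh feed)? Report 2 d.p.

CL = 412.35 %

Discharge = new feed + return, hence
R = M − F = 9166.9 − 1789.2 = 7377.7 t/h
CL = 100·R/F = 100·7377.7/1789.2 = 412.35 %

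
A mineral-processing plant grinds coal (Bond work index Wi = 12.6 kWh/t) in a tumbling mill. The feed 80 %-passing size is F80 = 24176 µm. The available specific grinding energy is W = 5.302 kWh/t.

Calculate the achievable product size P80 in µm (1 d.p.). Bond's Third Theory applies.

W = 10 Wi / √P80 − 10 Wi / √F80
P80^(−½) = W/(10 Wi) + F80^(−½)
  = 5.3020/(10·12.6) + 1/√24176 = 0.042079 + 0.006431 = 0.048511
P80 = (1/0.048511)² = 20.6140² = 424.94 µm

P80 = 424.9 µm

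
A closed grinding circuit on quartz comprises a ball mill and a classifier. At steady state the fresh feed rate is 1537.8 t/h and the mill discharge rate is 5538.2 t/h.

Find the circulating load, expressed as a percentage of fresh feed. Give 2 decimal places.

Mill node: discharge = fresh + recycle.
R = M − F = 5538.2 − 1537.8 = 4000.4 t/h
CL = 100·R/F = 100·4000.4/1537.8 = 260.14 %

CL = 260.14 %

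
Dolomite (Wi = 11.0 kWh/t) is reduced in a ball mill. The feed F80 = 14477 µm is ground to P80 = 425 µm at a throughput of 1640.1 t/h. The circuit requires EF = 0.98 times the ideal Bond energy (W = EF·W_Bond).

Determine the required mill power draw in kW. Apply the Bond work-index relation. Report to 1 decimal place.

P = 7106.8 kW

W = 10·Wi·[P80^(−½) − F80^(−½)]
W = 10·11.0·(1/√425 − 1/√14477) = 10·11.0·(0.040196) = 4.4216 kWh/t
W_actual = 0.98 × 4.4216 = 4.3331 kWh/t
P_mill = W·ṁ = 4.3331·1640.1 = 7106.8 kW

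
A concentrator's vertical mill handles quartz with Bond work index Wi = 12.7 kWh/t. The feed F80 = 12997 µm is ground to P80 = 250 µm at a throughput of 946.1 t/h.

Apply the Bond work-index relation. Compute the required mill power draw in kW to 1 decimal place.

P = 6545.3 kW

W_Bond = 10·Wi·(1/√P₈₀ − 1/√F₈₀)
W = 10·12.7·(1/√250 − 1/√12997) = 10·12.7·(0.054474) = 6.9182 kWh/t
P = W·T = 6.9182·946.1 = 6545.3 kW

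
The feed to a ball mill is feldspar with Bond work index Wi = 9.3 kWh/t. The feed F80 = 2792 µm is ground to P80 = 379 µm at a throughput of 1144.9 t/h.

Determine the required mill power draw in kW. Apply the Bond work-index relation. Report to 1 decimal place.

W = 10·Wi·[P80^(−½) − F80^(−½)]
W = 10·9.3·(1/√379 − 1/√2792) = 10·9.3·(0.032441) = 3.0170 kWh/t
P_mill = W·ṁ = 3.0170·1144.9 = 3454.2 kW

P = 3454.2 kW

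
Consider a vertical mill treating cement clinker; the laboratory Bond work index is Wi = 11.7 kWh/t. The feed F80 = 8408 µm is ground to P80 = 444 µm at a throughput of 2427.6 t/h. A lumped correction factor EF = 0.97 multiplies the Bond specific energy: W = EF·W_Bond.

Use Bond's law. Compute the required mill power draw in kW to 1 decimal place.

W = 10·Wi·(P80^(-½) − F80^(-½))
W = 10·11.7·(1/√444 − 1/√8408) = 10·11.7·(0.036552) = 4.2766 kWh/t
Apply correction: 4.2766 × 0.97 = 4.1483 kWh/t
P = W·T = 4.1483·2427.6 = 10070.4 kW

P = 10070.4 kW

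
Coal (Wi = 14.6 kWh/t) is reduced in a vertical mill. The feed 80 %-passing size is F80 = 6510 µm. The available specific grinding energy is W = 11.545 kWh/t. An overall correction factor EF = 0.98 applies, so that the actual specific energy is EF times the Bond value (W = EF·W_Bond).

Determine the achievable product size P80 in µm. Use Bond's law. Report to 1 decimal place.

W = 10 Wi / √P80 − 10 Wi / √F80
W_Bond = W / EF = 11.545 / 0.98 = 11.7806 kWh/t
P80^(−½) = W_Bond/(10 Wi) + F80^(−½)
  = 11.7806/(10·14.6) + 1/√6510 = 0.080689 + 0.012394 = 0.093083
P80 = (1/0.093083)² = 10.7431² = 115.41 µm

P80 = 115.4 µm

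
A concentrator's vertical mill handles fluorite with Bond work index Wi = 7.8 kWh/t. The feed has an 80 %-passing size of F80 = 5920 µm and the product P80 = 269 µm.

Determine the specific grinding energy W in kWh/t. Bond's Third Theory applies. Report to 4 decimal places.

W = 10·Wi·[P80^(−½) − F80^(−½)]
1/√269 = 0.060971;  1/√5920 = 0.012997
W = 10·7.8·(0.060971 − 0.012997) = 3.7420 kWh/t

W = 3.7420 kWh/t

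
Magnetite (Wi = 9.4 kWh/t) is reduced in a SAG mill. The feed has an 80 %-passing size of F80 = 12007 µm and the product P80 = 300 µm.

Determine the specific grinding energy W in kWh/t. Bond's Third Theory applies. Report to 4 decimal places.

W = 4.5692 kWh/t

W = 10·Wi·[P80^(−½) − F80^(−½)]
1/√300 = 0.057735;  1/√12007 = 0.009126
W = 10·9.4·(0.057735 − 0.009126) = 4.5692 kWh/t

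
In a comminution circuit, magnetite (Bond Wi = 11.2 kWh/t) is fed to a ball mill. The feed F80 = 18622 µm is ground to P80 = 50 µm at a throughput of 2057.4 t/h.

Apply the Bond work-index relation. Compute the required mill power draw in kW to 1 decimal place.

W_Bond = 10·Wi·(1/√P₈₀ − 1/√F₈₀)
W = 10·11.2·(1/√50 − 1/√18622) = 10·11.2·(0.134093) = 15.0185 kWh/t
Mill draw = 15.0185 × 2057.4 = 30899.0 kW

P = 30899.0 kW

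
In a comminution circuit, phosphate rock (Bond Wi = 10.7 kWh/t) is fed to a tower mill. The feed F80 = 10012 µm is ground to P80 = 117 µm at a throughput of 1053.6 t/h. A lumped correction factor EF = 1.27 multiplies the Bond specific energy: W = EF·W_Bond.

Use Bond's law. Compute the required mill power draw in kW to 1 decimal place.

P = 11805.5 kW

W = 10 Wi / √P80 − 10 Wi / √F80
W = 10·10.7·(1/√117 − 1/√10012) = 10·10.7·(0.082456) = 8.8228 kWh/t
Corrected W = EF·W_Bond = 1.27·8.8228 = 11.2049 kWh/t
Mill draw = 11.2049 × 1053.6 = 11805.5 kW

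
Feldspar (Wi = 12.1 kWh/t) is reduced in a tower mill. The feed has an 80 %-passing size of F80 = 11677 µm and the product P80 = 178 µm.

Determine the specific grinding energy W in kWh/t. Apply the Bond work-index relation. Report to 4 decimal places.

W = 7.9496 kWh/t

W = 10 Wi / √P80 − 10 Wi / √F80
1/√178 = 0.074953;  1/√11677 = 0.009254
W = 10·12.1·(0.074953 − 0.009254) = 7.9496 kWh/t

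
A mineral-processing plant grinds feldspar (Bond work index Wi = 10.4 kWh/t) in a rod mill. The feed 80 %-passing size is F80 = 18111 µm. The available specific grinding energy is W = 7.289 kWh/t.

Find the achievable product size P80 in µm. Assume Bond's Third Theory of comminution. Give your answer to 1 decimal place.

W = 10·Wi·[P80^(−½) − F80^(−½)]
P80^(−½) = W/(10 Wi) + F80^(−½)
  = 7.2890/(10·10.4) + 1/√18111 = 0.070087 + 0.007431 = 0.077517
P80 = (1/0.077517)² = 12.9004² = 166.42 µm

P80 = 166.4 µm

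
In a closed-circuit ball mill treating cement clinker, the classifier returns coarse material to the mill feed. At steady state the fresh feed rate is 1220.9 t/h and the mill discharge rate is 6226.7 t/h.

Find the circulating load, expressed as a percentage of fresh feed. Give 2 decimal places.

Mill node: discharge = fresh + recycle.
R = M − F = 6226.7 − 1220.9 = 5005.8 t/h
CL = 100·R/F = 100·5005.8/1220.9 = 410.01 %

CL = 410.01 %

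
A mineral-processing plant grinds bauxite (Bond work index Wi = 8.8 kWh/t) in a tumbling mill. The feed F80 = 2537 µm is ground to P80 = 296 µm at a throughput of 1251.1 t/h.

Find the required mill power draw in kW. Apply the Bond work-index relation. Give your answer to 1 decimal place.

W_Bond = 10·Wi·(1/√P₈₀ − 1/√F₈₀)
W = 10·8.8·(1/√296 − 1/√2537) = 10·8.8·(0.038270) = 3.3678 kWh/t
P = W·T = 3.3678·1251.1 = 4213.4 kW

P = 4213.4 kW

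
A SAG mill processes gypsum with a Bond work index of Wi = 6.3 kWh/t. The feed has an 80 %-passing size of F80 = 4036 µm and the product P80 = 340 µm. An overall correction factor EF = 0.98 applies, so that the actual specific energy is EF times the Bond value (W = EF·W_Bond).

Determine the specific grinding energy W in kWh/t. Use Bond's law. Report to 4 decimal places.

W = 10 Wi / √P80 − 10 Wi / √F80
1/√340 = 0.054233;  1/√4036 = 0.015741
W = 10·6.3·(0.054233 − 0.015741) = 2.4250 kWh/t
W_actual = 0.98 × 2.4250 = 2.3765 kWh/t

W = 2.3765 kWh/t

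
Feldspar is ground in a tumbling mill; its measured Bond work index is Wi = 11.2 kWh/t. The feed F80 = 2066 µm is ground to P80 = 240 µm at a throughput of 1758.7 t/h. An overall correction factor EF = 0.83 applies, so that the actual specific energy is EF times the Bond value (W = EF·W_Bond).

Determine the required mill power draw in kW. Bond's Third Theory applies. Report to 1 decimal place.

P = 6956.3 kW

Bond:  W = 10 Wi (1/√P − 1/√F)
W = 10·11.2·(1/√240 − 1/√2066) = 10·11.2·(0.042549) = 4.7655 kWh/t
W_actual = 0.83 × 4.7655 = 3.9554 kWh/t
Mill draw = 3.9554 × 1758.7 = 6956.3 kW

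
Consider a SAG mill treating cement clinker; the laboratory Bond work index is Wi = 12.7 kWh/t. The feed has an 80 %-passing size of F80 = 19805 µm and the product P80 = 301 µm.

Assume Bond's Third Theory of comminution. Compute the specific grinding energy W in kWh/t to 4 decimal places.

W = 6.4177 kWh/t

W_Bond = 10·Wi·(1/√P₈₀ − 1/√F₈₀)
1/√301 = 0.057639;  1/√19805 = 0.007106
W = 10·12.7·(0.057639 − 0.007106) = 6.4177 kWh/t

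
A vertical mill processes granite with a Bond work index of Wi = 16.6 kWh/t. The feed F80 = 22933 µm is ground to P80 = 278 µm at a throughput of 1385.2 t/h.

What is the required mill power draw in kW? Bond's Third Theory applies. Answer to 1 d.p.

W_Bond = 10·Wi·(1/√P₈₀ − 1/√F₈₀)
W = 10·16.6·(1/√278 − 1/√22933) = 10·16.6·(0.053373) = 8.8598 kWh/t
P_mill = W·ṁ = 8.8598·1385.2 = 12272.7 kW

P = 12272.7 kW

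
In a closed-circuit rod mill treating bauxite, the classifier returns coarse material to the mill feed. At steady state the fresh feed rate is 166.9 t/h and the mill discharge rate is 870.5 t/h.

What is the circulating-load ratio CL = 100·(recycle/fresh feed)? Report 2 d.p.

Discharge = new feed + return, hence
R = M − F = 870.5 − 166.9 = 703.6 t/h
CL = 100·R/F = 100·703.6/166.9 = 421.57 %

CL = 421.57 %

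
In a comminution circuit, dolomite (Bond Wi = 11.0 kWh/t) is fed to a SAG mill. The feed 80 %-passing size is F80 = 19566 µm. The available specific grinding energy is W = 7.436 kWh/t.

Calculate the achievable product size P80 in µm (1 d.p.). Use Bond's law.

P80 = 179.0 µm

W = 10·Wi·[P80^(−½) − F80^(−½)]
1/√P80 = 1/√F80 + W/(10·Wi)
  = 7.4360/(10·11.0) + 1/√19566 = 0.067600 + 0.007149 = 0.074749
P80 = (1/0.074749)² = 13.3781² = 178.97 µm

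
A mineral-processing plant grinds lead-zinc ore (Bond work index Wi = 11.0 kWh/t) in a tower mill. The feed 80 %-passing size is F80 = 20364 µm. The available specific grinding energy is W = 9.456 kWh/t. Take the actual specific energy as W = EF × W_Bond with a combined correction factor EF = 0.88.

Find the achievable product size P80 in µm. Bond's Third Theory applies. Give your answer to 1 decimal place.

W = 10 Wi (P80^-0.5 − F80^-0.5)
W_Bond = W / EF = 9.456 / 0.88 = 10.7455 kWh/t
1/√P80 = 1/√F80 + W_Bond/(10·Wi)
  = 10.7455/(10·11.0) + 1/√20364 = 0.097686 + 0.007008 = 0.104694
P80 = (1/0.104694)² = 9.5517² = 91.23 µm

P80 = 91.2 µm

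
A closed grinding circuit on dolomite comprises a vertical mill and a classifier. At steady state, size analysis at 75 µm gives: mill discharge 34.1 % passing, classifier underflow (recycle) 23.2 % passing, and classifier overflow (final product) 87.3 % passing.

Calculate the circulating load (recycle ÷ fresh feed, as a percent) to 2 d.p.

Let r = R/F. Size balance at 75 µm:
r = (o − d)/(d − u)
r = (87.3 − 34.1)/(34.1 − 23.2) = 53.2/10.9 = 4.8807
CL = 100·r = 488.07 %

CL = 488.07 %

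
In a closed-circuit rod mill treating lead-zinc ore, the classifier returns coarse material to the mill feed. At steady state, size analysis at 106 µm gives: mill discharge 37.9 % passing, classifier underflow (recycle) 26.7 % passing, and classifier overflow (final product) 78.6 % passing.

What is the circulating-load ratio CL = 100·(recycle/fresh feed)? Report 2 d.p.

Two-product formula at 106 µm:
(1+r)d = ru + o → r = (o−d)/(d−u)
r = (78.6 − 37.9)/(37.9 − 26.7) = 40.7/11.2 = 3.6339
CL = 100·r = 363.39 %

CL = 363.39 %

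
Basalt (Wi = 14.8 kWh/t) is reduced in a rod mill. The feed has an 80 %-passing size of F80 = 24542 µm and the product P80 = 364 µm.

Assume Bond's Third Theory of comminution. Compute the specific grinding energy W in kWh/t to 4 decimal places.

Bond: W = 10·Wi·(1/√P80 − 1/√F80)
1/√364 = 0.052414;  1/√24542 = 0.006383
W = 10·14.8·(0.052414 − 0.006383) = 6.8126 kWh/t

W = 6.8126 kWh/t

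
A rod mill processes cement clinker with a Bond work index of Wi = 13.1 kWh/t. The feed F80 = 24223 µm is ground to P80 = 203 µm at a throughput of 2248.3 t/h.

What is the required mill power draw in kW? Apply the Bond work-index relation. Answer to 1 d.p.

W = 10 Wi / √P80 − 10 Wi / √F80
W = 10·13.1·(1/√203 − 1/√24223) = 10·13.1·(0.063761) = 8.3527 kWh/t
Mill draw = 8.3527 × 2248.3 = 18779.4 kW

P = 18779.4 kW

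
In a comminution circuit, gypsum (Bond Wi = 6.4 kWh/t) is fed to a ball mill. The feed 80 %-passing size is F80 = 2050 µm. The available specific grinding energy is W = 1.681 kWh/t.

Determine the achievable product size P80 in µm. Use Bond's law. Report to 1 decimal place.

W = 10 Wi (1/√P80 − 1/√F80)  [Bond]
⇒ 1/√P80 = W/(10·Wi) + 1/√F80
  = 1.6810/(10·6.4) + 1/√2050 = 0.026266 + 0.022086 = 0.048352
P80 = (1/0.048352)² = 20.6817² = 427.73 µm

P80 = 427.7 µm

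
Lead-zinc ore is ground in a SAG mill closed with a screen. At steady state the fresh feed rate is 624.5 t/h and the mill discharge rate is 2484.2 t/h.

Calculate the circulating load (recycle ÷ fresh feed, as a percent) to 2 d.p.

CL = 297.79 %

Steady state: M = F + R.
R = M − F = 2484.2 − 624.5 = 1859.7 t/h
CL = 100·R/F = 100·1859.7/624.5 = 297.79 %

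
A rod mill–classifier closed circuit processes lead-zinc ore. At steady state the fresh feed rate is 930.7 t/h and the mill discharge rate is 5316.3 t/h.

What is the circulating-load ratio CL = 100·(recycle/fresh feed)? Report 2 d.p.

CL = 471.22 %

Mill node: discharge = fresh + recycle.
R = M − F = 5316.3 − 930.7 = 4385.6 t/h
CL = 100·R/F = 100·4385.6/930.7 = 471.22 %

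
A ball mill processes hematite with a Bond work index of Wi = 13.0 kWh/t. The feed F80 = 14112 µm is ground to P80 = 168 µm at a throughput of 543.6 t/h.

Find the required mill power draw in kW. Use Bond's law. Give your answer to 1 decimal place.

P = 4857.3 kW

Bond: W = 10·Wi·(1/√P80 − 1/√F80)
W = 10·13.0·(1/√168 − 1/√14112) = 10·13.0·(0.068734) = 8.9354 kWh/t
Mill draw = 8.9354 × 543.6 = 4857.3 kW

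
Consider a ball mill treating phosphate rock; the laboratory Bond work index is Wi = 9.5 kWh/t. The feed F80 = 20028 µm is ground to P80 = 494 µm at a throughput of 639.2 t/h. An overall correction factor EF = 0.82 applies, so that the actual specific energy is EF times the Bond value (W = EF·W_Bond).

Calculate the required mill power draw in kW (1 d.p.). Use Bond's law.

W_Bond = 10·Wi·(1/√P₈₀ − 1/√F₈₀)
W = 10·9.5·(1/√494 − 1/√20028) = 10·9.5·(0.037926) = 3.6030 kWh/t
Apply correction: 3.6030 × 0.82 = 2.9544 kWh/t
P = W·T = 2.9544·639.2 = 1888.5 kW

P = 1888.5 kW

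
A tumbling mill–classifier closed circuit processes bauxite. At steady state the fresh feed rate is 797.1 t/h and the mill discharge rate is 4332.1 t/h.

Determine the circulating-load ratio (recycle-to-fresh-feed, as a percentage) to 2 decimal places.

CL = 443.48 %

Mill node: discharge = fresh + recycle.
R = M − F = 4332.1 − 797.1 = 3535.0 t/h
CL = 100·R/F = 100·3535.0/797.1 = 443.48 %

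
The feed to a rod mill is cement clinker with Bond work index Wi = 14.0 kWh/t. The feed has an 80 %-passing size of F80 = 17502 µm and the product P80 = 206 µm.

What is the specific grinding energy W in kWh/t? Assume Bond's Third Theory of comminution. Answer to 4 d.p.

W = 8.6960 kWh/t

W = 10 Wi (P80^-0.5 − F80^-0.5)
1/√206 = 0.069673;  1/√17502 = 0.007559
W = 10·14.0·(0.069673 − 0.007559) = 8.6960 kWh/t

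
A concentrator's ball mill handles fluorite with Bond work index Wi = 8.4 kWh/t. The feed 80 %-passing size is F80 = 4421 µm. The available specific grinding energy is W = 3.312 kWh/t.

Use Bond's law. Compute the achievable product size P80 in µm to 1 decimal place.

Bond:  W = 10 Wi (1/√P − 1/√F)
⇒ 1/√P80 = W/(10·Wi) + 1/√F80
  = 3.3120/(10·8.4) + 1/√4421 = 0.039429 + 0.015040 = 0.054468
P80 = (1/0.054468)² = 18.3593² = 337.06 µm

P80 = 337.1 µm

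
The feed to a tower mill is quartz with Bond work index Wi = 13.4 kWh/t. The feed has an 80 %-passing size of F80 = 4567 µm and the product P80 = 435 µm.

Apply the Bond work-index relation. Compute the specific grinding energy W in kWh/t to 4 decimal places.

W = 4.4420 kWh/t

W = 10 Wi (1/√P80 − 1/√F80)  [Bond]
1/√435 = 0.047946;  1/√4567 = 0.014797
W = 10·13.4·(0.047946 − 0.014797) = 4.4420 kWh/t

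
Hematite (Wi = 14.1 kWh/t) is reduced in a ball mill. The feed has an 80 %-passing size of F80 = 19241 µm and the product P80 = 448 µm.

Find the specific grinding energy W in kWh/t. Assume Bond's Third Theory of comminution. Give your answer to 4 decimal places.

Bond:  W = 10 Wi (1/√P − 1/√F)
1/√448 = 0.047246;  1/√19241 = 0.007209
W = 10·14.1·(0.047246 − 0.007209) = 5.6451 kWh/t

W = 5.6451 kWh/t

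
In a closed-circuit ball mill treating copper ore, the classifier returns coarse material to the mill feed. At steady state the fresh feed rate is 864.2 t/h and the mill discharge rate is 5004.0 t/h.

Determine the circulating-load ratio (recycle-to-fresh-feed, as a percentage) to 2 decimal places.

CL = 479.03 %

Steady state: M = F + R.
R = M − F = 5004.0 − 864.2 = 4139.8 t/h
CL = 100·R/F = 100·4139.8/864.2 = 479.03 %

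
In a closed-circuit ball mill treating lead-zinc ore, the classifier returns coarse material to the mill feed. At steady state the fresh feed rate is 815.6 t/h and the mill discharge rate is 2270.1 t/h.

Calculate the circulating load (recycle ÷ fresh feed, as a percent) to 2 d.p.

CL = 178.33 %

Mill node: discharge = fresh + recycle.
R = M − F = 2270.1 − 815.6 = 1454.5 t/h
CL = 100·R/F = 100·1454.5/815.6 = 178.33 %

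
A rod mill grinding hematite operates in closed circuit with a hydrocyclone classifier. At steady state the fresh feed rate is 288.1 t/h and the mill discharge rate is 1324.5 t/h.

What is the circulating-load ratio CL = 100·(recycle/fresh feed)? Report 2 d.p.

CL = 359.74 %

Steady state: M = F + R.
R = M − F = 1324.5 − 288.1 = 1036.4 t/h
CL = 100·R/F = 100·1036.4/288.1 = 359.74 %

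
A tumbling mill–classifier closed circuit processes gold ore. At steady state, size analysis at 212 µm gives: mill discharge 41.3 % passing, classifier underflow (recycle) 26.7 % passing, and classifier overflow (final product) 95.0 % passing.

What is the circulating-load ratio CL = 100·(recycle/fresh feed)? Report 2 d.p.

Mass balance on the −212 µm fraction:
Fd + Rd = Ru + Fo ⇒ R/F = (o−d)/(d−u)
r = (95.0 − 41.3)/(41.3 − 26.7) = 53.7/14.6 = 3.6781
CL = 100·r = 367.81 %

CL = 367.81 %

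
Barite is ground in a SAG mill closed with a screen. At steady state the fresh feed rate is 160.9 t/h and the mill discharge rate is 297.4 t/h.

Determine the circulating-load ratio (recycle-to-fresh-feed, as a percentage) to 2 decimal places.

M = F + R at steady state, so:
R = M − F = 297.4 − 160.9 = 136.5 t/h
CL = 100·R/F = 100·136.5/160.9 = 84.84 %

CL = 84.84 %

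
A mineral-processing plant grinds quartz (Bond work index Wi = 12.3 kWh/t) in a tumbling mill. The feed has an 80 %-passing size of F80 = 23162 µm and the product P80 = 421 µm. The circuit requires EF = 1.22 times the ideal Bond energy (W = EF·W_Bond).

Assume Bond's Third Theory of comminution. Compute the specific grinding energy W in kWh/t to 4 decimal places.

W = 6.3275 kWh/t

W = 10·Wi·(P80^(-½) − F80^(-½))
1/√421 = 0.048737;  1/√23162 = 0.006571
W = 10·12.3·(0.048737 − 0.006571) = 5.1865 kWh/t
With EF = 1.22: W = 5.1865·1.22 = 6.3275 kWh/t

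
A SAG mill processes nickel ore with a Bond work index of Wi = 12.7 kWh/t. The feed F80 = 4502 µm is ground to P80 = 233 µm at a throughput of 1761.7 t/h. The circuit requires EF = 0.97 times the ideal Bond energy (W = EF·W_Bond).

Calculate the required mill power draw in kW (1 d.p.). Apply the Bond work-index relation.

Bond:  W = 10 Wi (1/√P − 1/√F)
W = 10·12.7·(1/√233 − 1/√4502) = 10·12.7·(0.050608) = 6.4273 kWh/t
Corrected W = EF·W_Bond = 0.97·6.4273 = 6.2344 kWh/t
P_mill = W·ṁ = 6.2344·1761.7 = 10983.2 kW

P = 10983.2 kW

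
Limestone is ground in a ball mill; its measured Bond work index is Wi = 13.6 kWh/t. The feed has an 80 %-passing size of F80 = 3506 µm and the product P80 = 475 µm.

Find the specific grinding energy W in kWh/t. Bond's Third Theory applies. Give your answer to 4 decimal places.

W_Bond = 10·Wi·(1/√P₈₀ − 1/√F₈₀)
1/√475 = 0.045883;  1/√3506 = 0.016889
W = 10·13.6·(0.045883 − 0.016889) = 3.9433 kWh/t

W = 3.9433 kWh/t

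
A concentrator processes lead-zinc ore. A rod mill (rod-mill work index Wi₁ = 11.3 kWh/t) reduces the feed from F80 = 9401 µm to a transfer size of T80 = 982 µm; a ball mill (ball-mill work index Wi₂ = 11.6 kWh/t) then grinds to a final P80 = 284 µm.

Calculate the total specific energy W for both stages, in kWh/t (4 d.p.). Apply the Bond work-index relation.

W = 5.6222 kWh/t

Bond: W = 10·Wi·(1/√P80 − 1/√F80)
Stage 1 (9401→982 µm, Wi₁=11.3): W₁ = 10·11.3·(0.031911 − 0.010314) = 2.4405 kWh/t
Stage 2 (982→284 µm, Wi₂=11.6): W₂ = 10·11.6·(0.059339 − 0.031911) = 3.1816 kWh/t
W = W₁ + W₂ = 2.4405 + 3.1816 = 5.6222 kWh/t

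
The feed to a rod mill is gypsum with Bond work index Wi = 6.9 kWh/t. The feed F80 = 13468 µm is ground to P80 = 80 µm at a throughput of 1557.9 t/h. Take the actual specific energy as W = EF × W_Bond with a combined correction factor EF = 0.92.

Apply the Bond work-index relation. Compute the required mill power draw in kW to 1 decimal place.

P = 10204.7 kW

W = 10·Wi·(P80^(-½) − F80^(-½))
W = 10·6.9·(1/√80 − 1/√13468) = 10·6.9·(0.103187) = 7.1199 kWh/t
Corrected W = EF·W_Bond = 0.92·7.1199 = 6.5503 kWh/t
P_mill = W·ṁ = 6.5503·1557.9 = 10204.7 kW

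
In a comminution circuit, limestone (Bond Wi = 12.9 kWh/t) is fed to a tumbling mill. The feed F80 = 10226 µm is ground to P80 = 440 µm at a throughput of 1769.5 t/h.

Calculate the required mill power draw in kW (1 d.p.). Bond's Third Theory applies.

P = 8624.8 kW

W = 10 Wi (P80^-0.5 − F80^-0.5)
W = 10·12.9·(1/√440 − 1/√10226) = 10·12.9·(0.037784) = 4.8742 kWh/t
Power = W × throughput = 4.8742 kWh/t × 1769.5 t/h = 8624.8 kW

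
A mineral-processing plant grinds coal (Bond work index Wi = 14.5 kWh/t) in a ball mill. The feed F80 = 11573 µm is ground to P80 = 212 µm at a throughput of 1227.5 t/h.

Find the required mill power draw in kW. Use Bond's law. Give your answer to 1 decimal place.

P = 10569.7 kW

W = 10 Wi / √P80 − 10 Wi / √F80
W = 10·14.5·(1/√212 − 1/√11573) = 10·14.5·(0.059385) = 8.6108 kWh/t
P_mill = W·ṁ = 8.6108·1227.5 = 10569.7 kW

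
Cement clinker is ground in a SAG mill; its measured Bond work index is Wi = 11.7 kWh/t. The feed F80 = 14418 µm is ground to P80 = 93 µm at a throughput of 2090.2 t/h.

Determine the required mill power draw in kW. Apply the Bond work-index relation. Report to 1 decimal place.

Bond: W = 10·Wi·(1/√P80 − 1/√F80)
W = 10·11.7·(1/√93 − 1/√14418) = 10·11.7·(0.095367) = 11.1579 kWh/t
P = W·T = 11.1579·2090.2 = 23322.3 kW

P = 23322.3 kW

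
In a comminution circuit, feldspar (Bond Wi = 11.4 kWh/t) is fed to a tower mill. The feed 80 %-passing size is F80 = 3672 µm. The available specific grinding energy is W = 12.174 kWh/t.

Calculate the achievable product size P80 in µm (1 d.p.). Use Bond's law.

W = 10·Wi·(P80^(-½) − F80^(-½))
⇒ 1/√P80 = W/(10 Wi) + 1/√F80
  = 12.1740/(10·11.4) + 1/√3672 = 0.106789 + 0.016502 = 0.123292
P80 = (1/0.123292)² = 8.1108² = 65.79 µm

P80 = 65.8 µm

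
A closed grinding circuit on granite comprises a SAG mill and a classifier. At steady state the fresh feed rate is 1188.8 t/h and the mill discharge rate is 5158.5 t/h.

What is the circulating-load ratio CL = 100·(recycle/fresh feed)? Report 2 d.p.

M = F + R at steady state, so:
R = M − F = 5158.5 − 1188.8 = 3969.7 t/h
CL = 100·R/F = 100·3969.7/1188.8 = 333.92 %

CL = 333.92 %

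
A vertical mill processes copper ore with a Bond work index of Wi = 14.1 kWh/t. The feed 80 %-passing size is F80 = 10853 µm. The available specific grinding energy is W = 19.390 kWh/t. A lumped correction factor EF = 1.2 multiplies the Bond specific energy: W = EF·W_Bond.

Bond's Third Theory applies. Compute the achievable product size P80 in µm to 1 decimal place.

Bond:  W = 10 Wi (1/√P − 1/√F)
W_Bond = W / EF = 19.390 / 1.2 = 16.1583 kWh/t
1/√P80 = 1/√F80 + W_Bond/(10·Wi)
  = 16.1583/(10·14.1) + 1/√10853 = 0.114598 + 0.009599 = 0.124197
P80 = (1/0.124197)² = 8.0517² = 64.83 µm

P80 = 64.8 µm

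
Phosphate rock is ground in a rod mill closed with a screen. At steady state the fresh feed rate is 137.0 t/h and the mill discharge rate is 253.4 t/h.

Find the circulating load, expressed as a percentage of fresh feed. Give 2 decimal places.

CL = 84.96 %

M = F + R at steady state, so:
R = M − F = 253.4 − 137.0 = 116.4 t/h
CL = 100·R/F = 100·116.4/137.0 = 84.96 %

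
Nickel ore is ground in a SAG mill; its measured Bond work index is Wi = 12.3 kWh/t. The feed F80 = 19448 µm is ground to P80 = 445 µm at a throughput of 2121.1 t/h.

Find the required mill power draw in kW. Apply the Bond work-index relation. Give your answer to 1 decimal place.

P = 10496.8 kW

W = 10 Wi (P80^-0.5 − F80^-0.5)
W = 10·12.3·(1/√445 − 1/√19448) = 10·12.3·(0.040234) = 4.9488 kWh/t
Power = W × throughput = 4.9488 kWh/t × 2121.1 t/h = 10496.8 kW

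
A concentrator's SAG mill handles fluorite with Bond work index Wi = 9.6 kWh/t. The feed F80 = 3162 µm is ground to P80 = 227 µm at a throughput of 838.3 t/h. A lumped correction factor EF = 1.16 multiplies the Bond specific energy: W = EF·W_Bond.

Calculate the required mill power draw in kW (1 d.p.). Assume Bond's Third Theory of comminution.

P = 4535.9 kW

Bond:  W = 10 Wi (1/√P − 1/√F)
W = 10·9.6·(1/√227 − 1/√3162) = 10·9.6·(0.048589) = 4.6645 kWh/t
Corrected W = EF·W_Bond = 1.16·4.6645 = 5.4108 kWh/t
Power = W × throughput = 5.4108 kWh/t × 838.3 t/h = 4535.9 kW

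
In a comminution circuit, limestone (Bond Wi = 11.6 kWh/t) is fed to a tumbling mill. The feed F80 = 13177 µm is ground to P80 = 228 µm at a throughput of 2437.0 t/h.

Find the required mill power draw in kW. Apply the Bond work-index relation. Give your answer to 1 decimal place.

P = 16259.1 kW

W = 10·Wi·(P80^(-½) − F80^(-½))
W = 10·11.6·(1/√228 − 1/√13177) = 10·11.6·(0.057515) = 6.6718 kWh/t
Mill draw = 6.6718 × 2437.0 = 16259.1 kW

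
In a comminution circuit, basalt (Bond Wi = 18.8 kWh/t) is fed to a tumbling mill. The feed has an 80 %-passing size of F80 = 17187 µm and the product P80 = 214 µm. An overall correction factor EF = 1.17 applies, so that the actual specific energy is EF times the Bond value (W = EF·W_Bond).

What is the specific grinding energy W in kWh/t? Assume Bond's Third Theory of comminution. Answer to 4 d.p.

W_Bond = 10·Wi·(1/√P₈₀ − 1/√F₈₀)
1/√214 = 0.068359;  1/√17187 = 0.007628
W = 10·18.8·(0.068359 − 0.007628) = 11.4174 kWh/t
With EF = 1.17: W = 11.4174·1.17 = 13.3583 kWh/t

W = 13.3583 kWh/t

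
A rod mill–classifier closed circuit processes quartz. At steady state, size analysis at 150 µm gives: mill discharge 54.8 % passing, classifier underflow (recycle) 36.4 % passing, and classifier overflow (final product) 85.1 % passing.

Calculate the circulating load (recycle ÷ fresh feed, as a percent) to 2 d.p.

CL = 164.67 %

Classifier node, passing 150 µm:
(1+r)·d = r·u + o ⇒ r = (o−d)/(d−u)
r = (85.1 − 54.8)/(54.8 − 36.4) = 30.3/18.4 = 1.6467
CL = 100·r = 164.67 %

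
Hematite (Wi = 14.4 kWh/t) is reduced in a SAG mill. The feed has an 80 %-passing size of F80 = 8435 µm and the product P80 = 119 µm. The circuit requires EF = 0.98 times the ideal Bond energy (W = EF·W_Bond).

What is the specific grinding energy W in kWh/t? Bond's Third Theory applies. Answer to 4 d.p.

W = 11.3999 kWh/t

W = 10 Wi / √P80 − 10 Wi / √F80
1/√119 = 0.091670;  1/√8435 = 0.010888
W = 10·14.4·(0.091670 − 0.010888) = 11.6326 kWh/t
Corrected W = EF·W_Bond = 0.98·11.6326 = 11.3999 kWh/t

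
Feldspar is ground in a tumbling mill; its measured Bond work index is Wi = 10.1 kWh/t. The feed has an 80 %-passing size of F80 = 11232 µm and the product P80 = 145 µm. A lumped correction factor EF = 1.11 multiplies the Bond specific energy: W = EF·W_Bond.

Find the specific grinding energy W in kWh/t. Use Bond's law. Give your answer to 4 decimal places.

W = 8.2524 kWh/t

W = 10 Wi (1/√P80 − 1/√F80)  [Bond]
1/√145 = 0.083045;  1/√11232 = 0.009436
W = 10·10.1·(0.083045 − 0.009436) = 7.4346 kWh/t
W_actual = 1.11 × 7.4346 = 8.2524 kWh/t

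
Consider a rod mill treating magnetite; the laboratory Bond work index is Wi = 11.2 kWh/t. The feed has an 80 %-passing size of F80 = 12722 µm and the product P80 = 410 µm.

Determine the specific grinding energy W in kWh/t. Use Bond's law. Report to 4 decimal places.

Bond: W = 10·Wi·(1/√P80 − 1/√F80)
1/√410 = 0.049386;  1/√12722 = 0.008866
W = 10·11.2·(0.049386 − 0.008866) = 4.5383 kWh/t

W = 4.5383 kWh/t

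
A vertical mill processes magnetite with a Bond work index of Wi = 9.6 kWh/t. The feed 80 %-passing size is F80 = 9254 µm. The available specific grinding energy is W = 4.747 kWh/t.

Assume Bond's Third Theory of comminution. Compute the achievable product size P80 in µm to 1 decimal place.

P80 = 279.2 µm

W = 10 Wi (1/√P80 − 1/√F80)  [Bond]
⇒ 1/√P80 = W/(10 Wi) + 1/√F80
  = 4.7470/(10·9.6) + 1/√9254 = 0.049448 + 0.010395 = 0.059843
P80 = (1/0.059843)² = 16.7103² = 279.24 µm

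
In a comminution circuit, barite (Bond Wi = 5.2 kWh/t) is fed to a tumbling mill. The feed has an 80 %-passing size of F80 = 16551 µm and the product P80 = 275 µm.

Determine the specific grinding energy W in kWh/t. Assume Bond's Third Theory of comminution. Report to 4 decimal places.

W = 2.7315 kWh/t

W_Bond = 10·Wi·(1/√P₈₀ − 1/√F₈₀)
1/√275 = 0.060302;  1/√16551 = 0.007773
W = 10·5.2·(0.060302 − 0.007773) = 2.7315 kWh/t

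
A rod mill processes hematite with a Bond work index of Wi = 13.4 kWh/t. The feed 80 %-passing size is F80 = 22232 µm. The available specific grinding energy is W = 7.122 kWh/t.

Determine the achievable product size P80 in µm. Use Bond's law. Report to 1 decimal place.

W = 10 Wi / √P80 − 10 Wi / √F80
P80^-0.5 = F80^-0.5 + W/(10 Wi)
  = 7.1220/(10·13.4) + 1/√22232 = 0.053149 + 0.006707 = 0.059856
P80 = (1/0.059856)² = 16.7068² = 279.12 µm

P80 = 279.1 µm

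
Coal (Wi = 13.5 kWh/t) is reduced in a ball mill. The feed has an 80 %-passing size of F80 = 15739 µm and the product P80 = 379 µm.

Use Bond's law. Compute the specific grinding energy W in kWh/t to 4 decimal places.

W = 10·Wi·(P80^(-½) − F80^(-½))
1/√379 = 0.051367;  1/√15739 = 0.007971
W = 10·13.5·(0.051367 − 0.007971) = 5.8584 kWh/t

W = 5.8584 kWh/t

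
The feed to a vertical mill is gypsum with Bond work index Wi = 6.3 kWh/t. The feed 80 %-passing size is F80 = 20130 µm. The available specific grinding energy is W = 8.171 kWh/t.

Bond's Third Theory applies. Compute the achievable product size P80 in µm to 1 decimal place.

W = 10 Wi (1/√P80 − 1/√F80)  [Bond]
⇒ 1/√P80 = W/(10 Wi) + 1/√F80
  = 8.1710/(10·6.3) + 1/√20130 = 0.129698 + 0.007048 = 0.136747
P80 = (1/0.136747)² = 7.3128² = 53.48 µm

P80 = 53.5 µm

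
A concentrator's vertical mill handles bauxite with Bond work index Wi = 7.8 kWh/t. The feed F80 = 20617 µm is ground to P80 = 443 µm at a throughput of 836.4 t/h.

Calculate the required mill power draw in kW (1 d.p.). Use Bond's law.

P = 2645.3 kW

W = 10 Wi (P80^-0.5 − F80^-0.5)
W = 10·7.8·(1/√443 − 1/√20617) = 10·7.8·(0.040547) = 3.1627 kWh/t
P = W·T = 3.1627·836.4 = 2645.3 kW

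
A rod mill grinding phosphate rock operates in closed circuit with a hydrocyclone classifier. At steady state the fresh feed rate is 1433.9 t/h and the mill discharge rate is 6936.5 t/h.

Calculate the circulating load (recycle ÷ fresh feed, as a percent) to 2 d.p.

M = F + R at steady state, so:
R = M − F = 6936.5 − 1433.9 = 5502.6 t/h
CL = 100·R/F = 100·5502.6/1433.9 = 383.75 %

CL = 383.75 %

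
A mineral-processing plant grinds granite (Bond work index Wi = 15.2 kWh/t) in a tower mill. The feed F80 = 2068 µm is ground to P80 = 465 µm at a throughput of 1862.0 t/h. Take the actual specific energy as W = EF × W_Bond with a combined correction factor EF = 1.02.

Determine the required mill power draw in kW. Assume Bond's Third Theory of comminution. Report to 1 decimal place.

W = 10 Wi (P80^-0.5 − F80^-0.5)
W = 10·15.2·(1/√465 − 1/√2068) = 10·15.2·(0.024384) = 3.7064 kWh/t
Apply correction: 3.7064 × 1.02 = 3.7805 kWh/t
P_mill = W·ṁ = 3.7805·1862.0 = 7039.3 kW

P = 7039.3 kW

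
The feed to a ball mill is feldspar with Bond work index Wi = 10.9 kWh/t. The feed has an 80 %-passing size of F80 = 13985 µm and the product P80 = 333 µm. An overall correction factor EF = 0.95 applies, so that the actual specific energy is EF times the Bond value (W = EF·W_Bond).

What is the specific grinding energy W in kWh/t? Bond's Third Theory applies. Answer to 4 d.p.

Bond:  W = 10 Wi (1/√P − 1/√F)
1/√333 = 0.054800;  1/√13985 = 0.008456
W = 10·10.9·(0.054800 − 0.008456) = 5.0515 kWh/t
Corrected W = EF·W_Bond = 0.95·5.0515 = 4.7989 kWh/t

W = 4.7989 kWh/t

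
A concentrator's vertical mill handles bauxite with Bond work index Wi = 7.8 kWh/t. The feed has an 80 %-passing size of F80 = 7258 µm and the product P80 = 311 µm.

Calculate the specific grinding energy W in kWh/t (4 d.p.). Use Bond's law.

W = 10 Wi (P80^-0.5 − F80^-0.5)
1/√311 = 0.056705;  1/√7258 = 0.011738
W = 10·7.8·(0.056705 − 0.011738) = 3.5074 kWh/t

W = 3.5074 kWh/t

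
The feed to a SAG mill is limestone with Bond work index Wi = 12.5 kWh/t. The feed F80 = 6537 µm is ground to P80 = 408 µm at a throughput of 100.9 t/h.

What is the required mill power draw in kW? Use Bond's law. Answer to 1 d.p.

W_Bond = 10·Wi·(1/√P₈₀ − 1/√F₈₀)
W = 10·12.5·(1/√408 − 1/√6537) = 10·12.5·(0.037139) = 4.6424 kWh/t
P = W·T = 4.6424·100.9 = 468.4 kW

P = 468.4 kW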